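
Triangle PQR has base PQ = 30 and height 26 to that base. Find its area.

Area = (1/2) * base * height
Area = (1/2) * 30 * 26
Area = 390

390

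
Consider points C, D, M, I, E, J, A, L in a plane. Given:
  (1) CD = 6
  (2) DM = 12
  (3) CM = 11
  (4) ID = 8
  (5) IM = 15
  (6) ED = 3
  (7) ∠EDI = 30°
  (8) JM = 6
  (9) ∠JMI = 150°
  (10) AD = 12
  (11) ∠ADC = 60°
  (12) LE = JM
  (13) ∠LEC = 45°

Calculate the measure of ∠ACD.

Step 1: By the law of cosines on triangle CDA: CA² = 6² + 12² − 2·6·12·cos(60°) = 108, so CA = 6·√3.
Step 2: By the inverse law of cosines on triangle ACD: cos(∠ACD) = ((6·√3)² + 6² − 12²) / (2·6·√3·6) = 0/124.71 = 0, so ∠ACD = 90°.

Therefore, the measure of angle ∠ACD = 90°.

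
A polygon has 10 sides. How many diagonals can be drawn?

The number of diagonals in an n-gon is n(n - 3)/2.
For n = 10: 10(10 - 3)/2 = 10 × 7 / 2 = 35.

35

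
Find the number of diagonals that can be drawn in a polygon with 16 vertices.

Each of the 16 vertices connects to 13 non-adjacent vertices via diagonals.
Total connections = 16 × 13 = 208, but each diagonal is counted twice.
Number of diagonals = 208 / 2 = 104.

104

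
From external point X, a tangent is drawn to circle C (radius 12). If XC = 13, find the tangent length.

The tangent, radius, and line from the external point to the center form a right triangle.
The right angle is where the tangent meets the radius.
By the Pythagorean theorem: tangent² + 12² = 13²
tangent² = 169 - 144 = 25
tangent = 5

5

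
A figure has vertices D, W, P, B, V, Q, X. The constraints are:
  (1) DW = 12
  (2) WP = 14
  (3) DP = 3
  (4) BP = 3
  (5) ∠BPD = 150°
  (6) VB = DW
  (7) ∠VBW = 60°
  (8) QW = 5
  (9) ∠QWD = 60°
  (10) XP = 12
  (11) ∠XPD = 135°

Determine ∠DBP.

Step 1: By the law of cosines on triangle BPD: BD² = 3² + 3² − 2·3·3·cos(150°) = 33.59, so BD ≈ 5.8.
Step 2: By the inverse law of cosines on triangle DBP: cos(∠DBP) = (5.8² + 3² − 3²) / (2·5.8·3) = 33.59/34.77 = 0.9659, so ∠DBP = 15°.

Therefore, the measure of angle ∠DBP = 15°.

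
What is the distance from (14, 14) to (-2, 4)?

d = sqrt((-16)^2 + (-10)^2) = sqrt(356) = 2*sqrt(89)

2*sqrt(89)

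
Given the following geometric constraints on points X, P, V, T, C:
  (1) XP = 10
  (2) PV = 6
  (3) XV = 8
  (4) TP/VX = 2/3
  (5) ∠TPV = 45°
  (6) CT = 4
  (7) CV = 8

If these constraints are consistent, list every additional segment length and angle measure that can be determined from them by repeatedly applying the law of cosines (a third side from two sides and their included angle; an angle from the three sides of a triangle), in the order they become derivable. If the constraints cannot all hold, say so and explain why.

The constraints are consistent. Derivable facts, in order:
After 1 step:
- VT ≈ 4.38
- ∠PVX = 90°
- ∠PXV = 36.87°
- ∠VPX = 53.13°
After 2 steps:
- ∠CTV = 145.3°
- ∠CVT = 16.54°
- ∠PTV = 75.58°
- ∠PVT = 59.42°
- ∠TCV = 18.17°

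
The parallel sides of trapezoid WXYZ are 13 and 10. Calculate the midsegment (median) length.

midsegment = (13 + 10) / 2 = 23 / 2 = 23/2

23/2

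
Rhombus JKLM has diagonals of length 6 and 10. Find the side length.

In a rhombus, the diagonals bisect each other perpendicularly, creating four congruent right triangles.
Each triangle has legs 3 (half of 6) and 5 (half of 10).
The hypotenuse of each right triangle is a side of the rhombus:
side = sqrt(3^2 + 5^2) = sqrt(34)

sqrt(34)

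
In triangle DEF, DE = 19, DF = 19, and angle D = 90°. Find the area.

Area = (1/2)(19)(19) sin(90°) = (1/2)(19)(19)(1) = 361/2

361/2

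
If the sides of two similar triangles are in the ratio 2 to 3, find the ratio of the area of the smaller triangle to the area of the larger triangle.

Area scales with the square of linear dimensions. If every length is multiplied by 2/3, then the area is multiplied by (2/3)^2 = 4/9.
The area ratio is 4:9.

4:9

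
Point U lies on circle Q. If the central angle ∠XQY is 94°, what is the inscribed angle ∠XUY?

Inscribed angle = 94° / 2 = 47° (inscribed angle theorem).

47°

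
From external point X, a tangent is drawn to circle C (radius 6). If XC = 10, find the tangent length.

tangent = √(d² - r²) = √(10² - 6²) = √(100 - 36) = √64 = 8

8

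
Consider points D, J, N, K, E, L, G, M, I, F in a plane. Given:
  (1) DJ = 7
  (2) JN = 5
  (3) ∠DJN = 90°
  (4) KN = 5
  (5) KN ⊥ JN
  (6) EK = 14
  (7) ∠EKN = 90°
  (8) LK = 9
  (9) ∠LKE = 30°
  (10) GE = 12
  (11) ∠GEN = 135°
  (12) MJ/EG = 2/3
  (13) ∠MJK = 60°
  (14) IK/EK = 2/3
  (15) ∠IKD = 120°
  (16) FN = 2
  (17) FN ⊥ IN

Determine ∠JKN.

Step 1: By the law of cosines on triangle KNJ: KJ² = 5² + 5² − 2·5·5·cos(90°) = 50, so KJ = 5·√2.
Step 2: By the inverse law of cosines on triangle JKN: cos(∠JKN) = ((5·√2)² + 5² − 5²) / (2·5·√2·5) = 50/70.71 = 0.7071, so ∠JKN = 45°.

Therefore, the measure of angle ∠JKN = 45°.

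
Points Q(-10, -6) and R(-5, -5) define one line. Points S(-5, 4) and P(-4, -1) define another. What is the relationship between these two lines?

Slope of line 1: m1 = (-5 - -6)/(-5 - -10) = 1/5 = 1/5
Slope of line 2: m2 = (-1 - 4)/(-4 - -5) = -5/1 = -5
Two lines are perpendicular when the product of their slopes is -1 (negative reciprocals).
m1 * m2 = (1/5) * (-5) = -1, confirming perpendicularity.

Perpendicular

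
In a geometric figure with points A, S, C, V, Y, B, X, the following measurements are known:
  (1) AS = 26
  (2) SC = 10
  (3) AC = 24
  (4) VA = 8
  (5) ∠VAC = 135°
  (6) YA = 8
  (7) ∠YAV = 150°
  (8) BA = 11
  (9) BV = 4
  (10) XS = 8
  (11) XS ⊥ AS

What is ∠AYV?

Step 1: By the law of cosines on triangle YAV: YV² = 8² + 8² − 2·8·8·cos(150°) = 238.85, so YV ≈ 15.45.
Step 2: By the inverse law of cosines on triangle AYV: cos(∠AYV) = (8² + 15.45² − 8²) / (2·8·15.45) = 238.85/247.28 = 0.9659, so ∠AYV = 15°.

Therefore, the measure of angle ∠AYV = 15°.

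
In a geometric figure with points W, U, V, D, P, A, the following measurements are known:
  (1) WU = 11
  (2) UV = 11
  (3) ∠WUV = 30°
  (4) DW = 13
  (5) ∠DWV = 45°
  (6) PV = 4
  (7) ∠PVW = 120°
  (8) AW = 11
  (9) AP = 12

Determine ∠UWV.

Step 1: By the law of cosines on triangle WUV: WV² = 11² + 11² − 2·11·11·cos(30°) = 32.42, so WV ≈ 5.69.
Step 2: By the inverse law of cosines on triangle UWV: cos(∠UWV) = (11² + 5.69² − 11²) / (2·11·5.69) = 32.42/125.27 = 0.2588, so ∠UWV = 75°.

Therefore, the measure of angle ∠UWV = 75°.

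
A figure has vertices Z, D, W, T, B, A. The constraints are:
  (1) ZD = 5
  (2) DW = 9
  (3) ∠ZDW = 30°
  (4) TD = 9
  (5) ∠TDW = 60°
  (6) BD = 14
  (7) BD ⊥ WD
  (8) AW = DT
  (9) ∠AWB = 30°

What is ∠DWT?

Step 1: By the law of cosines on triangle WDT: WT² = 9² + 9² − 2·9·9·cos(60°) = 81, so WT = 9.
Step 2: By the inverse law of cosines on triangle DWT: cos(∠DWT) = (9² + 9² − 9²) / (2·9·9) = 81/162 = 0.5, so ∠DWT = 60°.

Therefore, the measure of angle ∠DWT = 60°.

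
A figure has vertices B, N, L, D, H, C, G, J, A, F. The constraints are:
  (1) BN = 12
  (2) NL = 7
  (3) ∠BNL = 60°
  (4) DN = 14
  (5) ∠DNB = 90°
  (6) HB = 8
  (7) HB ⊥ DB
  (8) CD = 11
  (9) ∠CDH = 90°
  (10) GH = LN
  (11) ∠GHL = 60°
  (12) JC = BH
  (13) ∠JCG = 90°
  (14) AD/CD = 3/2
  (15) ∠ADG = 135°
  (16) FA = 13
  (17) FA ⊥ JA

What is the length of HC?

Step 1: By the law of cosines on triangle BND: BD² = 12² + 14² − 2·12·14·cos(90°) = 340, so BD = 2·√85.
Step 2: By the law of cosines on triangle DBH: DH² = (2·√85)² + 8² − 2·2·√85·8·cos(90°) = 404, so DH = 2·√101.
Step 3: By the law of cosines on triangle HDC: HC² = (2·√101)² + 11² − 2·2·√101·11·cos(90°) = 525, so HC = 5·√21.

Therefore, the length of HC = 5·√21.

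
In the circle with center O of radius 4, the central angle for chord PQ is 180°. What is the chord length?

Chord length = 2r sin(θ/2)
= 2 × 4 × sin(180°/2)
= 2 × 4 × sin(90°)
= 8

8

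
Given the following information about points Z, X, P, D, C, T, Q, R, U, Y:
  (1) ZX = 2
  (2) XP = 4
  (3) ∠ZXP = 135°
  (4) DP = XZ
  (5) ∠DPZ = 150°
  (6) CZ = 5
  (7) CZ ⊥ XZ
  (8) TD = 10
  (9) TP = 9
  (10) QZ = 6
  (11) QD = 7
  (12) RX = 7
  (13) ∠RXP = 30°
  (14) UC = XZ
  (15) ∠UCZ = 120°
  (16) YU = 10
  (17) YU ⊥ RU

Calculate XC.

Step 1: By the law of cosines on triangle XZC: XC² = 2² + 5² − 2·2·5·cos(90°) = 29, so XC = √29.

Therefore, the length of XC = √29.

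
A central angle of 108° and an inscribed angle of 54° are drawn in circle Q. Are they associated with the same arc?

By the inscribed angle theorem, if both angles subtend the same arc, the inscribed angle must be half the central angle.
Half of 108° = 54°, which equals the given inscribed angle of 54°.
Therefore, yes, they correspond to the same arc.

Yes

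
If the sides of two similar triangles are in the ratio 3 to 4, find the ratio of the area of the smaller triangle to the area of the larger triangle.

Area scales with the square of linear dimensions. If every length is multiplied by 3/4, then the area is multiplied by (3/4)^2 = 9/16.
The area ratio is 9:16.

9:16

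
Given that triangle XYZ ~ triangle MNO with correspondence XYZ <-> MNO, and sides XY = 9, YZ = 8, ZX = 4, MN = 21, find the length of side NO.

Since the triangles are similar, the ratio of corresponding sides is constant.
Scale factor k = MN / XY = 21 / 9 = 7/3
NO = k * YZ = 7/3 * 8 = 56/3

56/3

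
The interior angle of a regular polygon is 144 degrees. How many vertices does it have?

The exterior angle is the supplement of the interior angle: 180 - 144 = 36 degrees.
Since the exterior angles of any convex polygon sum to 360 degrees, the number of sides is 360 / 36 = 10.

10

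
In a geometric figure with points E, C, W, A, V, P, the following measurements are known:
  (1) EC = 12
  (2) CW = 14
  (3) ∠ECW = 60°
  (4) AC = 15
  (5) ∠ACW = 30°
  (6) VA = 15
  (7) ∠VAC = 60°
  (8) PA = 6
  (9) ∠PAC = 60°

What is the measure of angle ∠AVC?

Step 1: By the law of cosines on triangle VAC: VC² = 15² + 15² − 2·15·15·cos(60°) = 225, so VC = 15.
Step 2: By the inverse law of cosines on triangle AVC: cos(∠AVC) = (15² + 15² − 15²) / (2·15·15) = 225/450 = 0.5, so ∠AVC = 60°.

Therefore, the measure of angle ∠AVC = 60°.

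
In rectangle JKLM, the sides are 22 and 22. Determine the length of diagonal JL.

Using the Pythagorean theorem:
d² = 22² + 22² = 484 + 484 = 968
d = sqrt(968) = 22*sqrt(2)

22*sqrt(2)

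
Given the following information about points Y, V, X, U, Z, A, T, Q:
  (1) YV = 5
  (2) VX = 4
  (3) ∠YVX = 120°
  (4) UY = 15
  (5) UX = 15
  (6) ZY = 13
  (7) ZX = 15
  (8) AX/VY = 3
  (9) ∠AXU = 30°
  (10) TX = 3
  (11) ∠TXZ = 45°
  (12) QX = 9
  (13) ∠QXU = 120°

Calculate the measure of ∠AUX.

From the given relations: AX = 3·VY = 3·5 = 15.
Step 1: By the law of cosines on triangle UXA: UA² = 15² + 15² − 2·15·15·cos(30°) = 60.29, so UA ≈ 7.76.
Step 2: By the inverse law of cosines on triangle AUX: cos(∠AUX) = (7.76² + 15² − 15²) / (2·7.76·15) = 60.29/232.94 = 0.2588, so ∠AUX = 75°.

Therefore, the measure of angle ∠AUX = 75°.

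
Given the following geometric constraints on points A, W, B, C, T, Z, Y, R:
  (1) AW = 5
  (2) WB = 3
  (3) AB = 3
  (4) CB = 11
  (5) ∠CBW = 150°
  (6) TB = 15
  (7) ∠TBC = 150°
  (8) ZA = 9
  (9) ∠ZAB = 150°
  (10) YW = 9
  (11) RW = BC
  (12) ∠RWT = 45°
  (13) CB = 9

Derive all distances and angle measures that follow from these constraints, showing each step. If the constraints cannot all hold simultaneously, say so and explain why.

These constraints are not satisfiable: (4) CB = 11 and (13) CB = 9 assign two different lengths to the same segment. No planar figure meets all of them, so nothing further can be derived.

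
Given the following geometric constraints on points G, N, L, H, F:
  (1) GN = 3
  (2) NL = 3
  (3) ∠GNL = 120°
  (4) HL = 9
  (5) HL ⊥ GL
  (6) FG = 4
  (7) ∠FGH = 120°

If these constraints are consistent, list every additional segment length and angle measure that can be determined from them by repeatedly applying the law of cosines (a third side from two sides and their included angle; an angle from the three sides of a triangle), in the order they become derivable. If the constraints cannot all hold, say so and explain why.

The constraints are consistent. Derivable facts, in order:
After 1 step:
- GL = 3·√3
After 2 steps:
- GH = 6·√3
- ∠GLN = 30°
- ∠LGN = 30°
After 3 steps:
- HF ≈ 12.87
- ∠GHL = 30°
- ∠HGL = 60°
After 4 steps:
- ∠FHG = 15.62°
- ∠GFH = 44.38°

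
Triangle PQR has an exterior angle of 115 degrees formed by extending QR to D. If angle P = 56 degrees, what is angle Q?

angle Q = 115 - 56 = 59 degrees (exterior angle theorem).

59 degrees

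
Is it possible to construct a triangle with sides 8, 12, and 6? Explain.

Yes.
The triangle inequality requires that the sum of any two sides exceeds the third.
Here 6 + 8 = 14 > 12, so the condition is met.

Yes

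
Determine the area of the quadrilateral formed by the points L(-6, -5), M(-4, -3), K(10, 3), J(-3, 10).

The Shoelace formula works by pairing each vertex with the next (cycling back to the first).
For each pair, compute x_i*y_(i+1) - x_(i+1)*y_i:
  (-6*-3 - -4*-5) = -2
  (-4*3 - 10*-3) = 18
  (10*10 - -3*3) = 109
  (-3*-5 - -6*10) = 75
Taking half the absolute value of the total: Area = (1/2)(200) = 100.

100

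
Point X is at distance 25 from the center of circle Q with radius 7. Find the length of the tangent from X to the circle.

The tangent, radius, and line from the external point to the center form a right triangle.
The right angle is where the tangent meets the radius.
By the Pythagorean theorem: tangent² + 7² = 25²
tangent² = 625 - 49 = 576
tangent = 24

24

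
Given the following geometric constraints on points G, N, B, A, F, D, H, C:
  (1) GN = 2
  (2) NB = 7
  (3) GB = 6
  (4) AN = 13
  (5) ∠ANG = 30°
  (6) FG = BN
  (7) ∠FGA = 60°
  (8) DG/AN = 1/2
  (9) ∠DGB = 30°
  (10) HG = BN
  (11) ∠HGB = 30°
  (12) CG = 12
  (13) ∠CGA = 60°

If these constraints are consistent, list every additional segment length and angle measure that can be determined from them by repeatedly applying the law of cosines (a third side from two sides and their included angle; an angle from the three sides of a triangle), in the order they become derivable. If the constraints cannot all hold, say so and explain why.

The constraints are consistent. Derivable facts, in order:
After 1 step:
- BD ≈ 3.27
- BH ≈ 3.5
- GA ≈ 11.31
- ∠BGN = 112.02°
- ∠BNG = 52.62°
- ∠GBN = 15.36°
After 2 steps:
- AC ≈ 11.67
- AF ≈ 9.89
- ∠AGN = 144.93°
- ∠BDG = 66.51°
- ∠BHG = 58.98°
- ∠DBG = 83.49°
- ∠GAN = 5.07°
- ∠GBH = 91.02°
After 3 steps:
- ∠ACG = 57.07°
- ∠AFG = 82.19°
- ∠CAG = 62.93°
- ∠FAG = 37.81°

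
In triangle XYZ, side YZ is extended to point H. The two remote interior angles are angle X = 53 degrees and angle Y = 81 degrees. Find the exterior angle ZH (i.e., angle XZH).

By the exterior angle theorem, an exterior angle of a triangle equals the sum of the two remote interior angles.
Exterior angle = angle X + angle Y
Exterior angle = 53 + 81 = 134 degrees

134 degrees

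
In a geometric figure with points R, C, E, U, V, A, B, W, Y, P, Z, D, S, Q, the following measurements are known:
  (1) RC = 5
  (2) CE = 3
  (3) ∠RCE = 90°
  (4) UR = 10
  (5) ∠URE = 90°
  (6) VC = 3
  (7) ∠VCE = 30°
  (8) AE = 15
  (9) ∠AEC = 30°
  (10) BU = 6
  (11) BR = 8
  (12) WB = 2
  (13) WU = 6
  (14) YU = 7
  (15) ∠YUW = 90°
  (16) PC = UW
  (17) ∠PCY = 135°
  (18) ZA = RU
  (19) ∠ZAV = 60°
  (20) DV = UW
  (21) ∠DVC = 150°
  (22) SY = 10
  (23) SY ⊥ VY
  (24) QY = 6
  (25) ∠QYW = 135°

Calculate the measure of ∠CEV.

Step 1: By the law of cosines on triangle ECV: EV² = 3² + 3² − 2·3·3·cos(30°) = 2.41, so EV ≈ 1.55.
Step 2: By the inverse law of cosines on triangle CEV: cos(∠CEV) = (3² + 1.55² − 3²) / (2·3·1.55) = 2.41/9.32 = 0.2588, so ∠CEV = 75°.

Therefore, the measure of angle ∠CEV = 75°.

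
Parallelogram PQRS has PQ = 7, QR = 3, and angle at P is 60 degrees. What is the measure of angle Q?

Consecutive angles are supplementary: angle Q = 180 - 60 = 120 degrees.

120 degrees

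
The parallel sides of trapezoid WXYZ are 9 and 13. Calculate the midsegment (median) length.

The midsegment of a trapezoid = (base1 + base2) / 2
midsegment = (9 + 13) / 2
midsegment = 22 / 2
midsegment = 11

11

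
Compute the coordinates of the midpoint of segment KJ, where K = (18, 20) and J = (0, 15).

M = ((x₁ + x₂)/2, (y₁ + y₂)/2)
= ((18 + 0)/2, (20 + 15)/2)
= (18/2, 35/2) = (9, 35/2)

(9, 35/2)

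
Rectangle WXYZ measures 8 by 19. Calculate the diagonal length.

Using the Pythagorean theorem:
d² = 8² + 19² = 64 + 361 = 425
d = sqrt(425) = 5*sqrt(17)

5*sqrt(17)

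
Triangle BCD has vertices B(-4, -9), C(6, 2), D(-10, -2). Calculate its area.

Using the Shoelace formula for a triangle:
Area = (1/2)|x0(y1 - y2) + x1(y2 - y0) + x2(y0 - y1)|
Area = (1/2)|-4(2 - -2) + 6(-2 - -9) + -10(-9 - 2)|
Area = (1/2)|-16 + 42 + 110|
Area = (1/2)|136|
Area = (1/2)(136)
Area = 68

68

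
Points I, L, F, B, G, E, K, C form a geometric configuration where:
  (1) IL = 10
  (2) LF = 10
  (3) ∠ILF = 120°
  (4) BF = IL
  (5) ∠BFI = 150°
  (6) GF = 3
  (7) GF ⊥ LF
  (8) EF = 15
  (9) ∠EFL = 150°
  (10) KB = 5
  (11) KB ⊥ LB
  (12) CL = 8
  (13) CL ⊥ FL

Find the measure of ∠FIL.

Step 1: By the law of cosines on triangle ILF: IF² = 10² + 10² − 2·10·10·cos(120°) = 300, so IF = 10·√3.
Step 2: By the inverse law of cosines on triangle FIL: cos(∠FIL) = ((10·√3)² + 10² − 10²) / (2·10·√3·10) = 300/346.41 = 0.866, so ∠FIL = 30°.

Therefore, the measure of angle ∠FIL = 30°.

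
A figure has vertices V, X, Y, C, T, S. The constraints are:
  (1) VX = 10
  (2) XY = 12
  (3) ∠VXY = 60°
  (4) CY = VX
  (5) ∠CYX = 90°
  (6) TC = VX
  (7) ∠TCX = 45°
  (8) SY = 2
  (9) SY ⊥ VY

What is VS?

Step 1: By the law of cosines on triangle VXY: VY² = 10² + 12² − 2·10·12·cos(60°) = 124, so VY = 2·√31.
Step 2: By the law of cosines on triangle VYS: VS² = (2·√31)² + 2² − 2·2·√31·2·cos(90°) = 128, so VS = 8·√2.

Therefore, the length of VS = 8·√2.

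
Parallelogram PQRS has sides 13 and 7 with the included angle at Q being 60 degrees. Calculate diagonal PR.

Law of cosines: d^2 = 13^2 + 7^2 - 2(13)(7)cos(60°) = 127, so d = sqrt(127).

sqrt(127)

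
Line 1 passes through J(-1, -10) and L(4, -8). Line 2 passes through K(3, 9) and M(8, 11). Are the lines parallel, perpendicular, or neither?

Slope of line 1: m1 = (-8 - -10)/(4 - -1) = 2/5 = 2/5
Slope of line 2: m2 = (11 - 9)/(8 - 3) = 2/5 = 2/5
m1 = m2, so the lines are parallel.

Parallel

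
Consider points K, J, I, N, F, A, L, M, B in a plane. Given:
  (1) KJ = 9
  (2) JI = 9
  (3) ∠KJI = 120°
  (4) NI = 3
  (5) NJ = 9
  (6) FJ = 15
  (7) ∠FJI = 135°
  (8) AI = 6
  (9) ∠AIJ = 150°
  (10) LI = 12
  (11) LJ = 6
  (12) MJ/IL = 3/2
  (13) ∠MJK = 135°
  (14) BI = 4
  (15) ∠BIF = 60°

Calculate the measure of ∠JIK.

Step 1: By the law of cosines on triangle IJK: IK² = 9² + 9² − 2·9·9·cos(120°) = 243, so IK = 9·√3.
Step 2: By the inverse law of cosines on triangle JIK: cos(∠JIK) = (9² + (9·√3)² − 9²) / (2·9·9·√3) = 243/280.59 = 0.866, so ∠JIK = 30°.

Therefore, the measure of angle ∠JIK = 30°.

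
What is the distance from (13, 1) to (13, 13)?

d = sqrt((13 - 13)^2 + (13 - 1)^2)
d = sqrt(0^2 + 12^2)
d = sqrt(0 + 144)
d = sqrt(144) = 12

12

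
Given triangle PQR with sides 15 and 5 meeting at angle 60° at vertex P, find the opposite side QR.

Law of cosines: QR^2 = 15^2 + 5^2 - 2(15)(5)cos(60°) = 175, so QR = 5*sqrt(7).

5*sqrt(7)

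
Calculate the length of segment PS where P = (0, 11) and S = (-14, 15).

The horizontal distance is |-14 - 0| = 14 and the vertical distance is |15 - 11| = 4.
By the Pythagorean theorem, d = sqrt(14^2 + 4^2) = sqrt(212) = 2*sqrt(53).

2*sqrt(53)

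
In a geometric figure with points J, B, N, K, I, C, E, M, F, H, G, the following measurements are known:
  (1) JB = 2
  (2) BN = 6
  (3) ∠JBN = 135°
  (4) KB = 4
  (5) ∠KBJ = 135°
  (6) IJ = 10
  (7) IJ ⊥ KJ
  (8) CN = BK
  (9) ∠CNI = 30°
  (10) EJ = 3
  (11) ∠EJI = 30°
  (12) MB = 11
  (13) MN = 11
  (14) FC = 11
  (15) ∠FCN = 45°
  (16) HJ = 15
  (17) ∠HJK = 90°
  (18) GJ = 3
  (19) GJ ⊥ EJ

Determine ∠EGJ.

Step 1: By the law of cosines on triangle GJE: GE² = 3² + 3² − 2·3·3·cos(90°) = 18, so GE = 3·√2.
Step 2: By the inverse law of cosines on triangle EGJ: cos(∠EGJ) = ((3·√2)² + 3² − 3²) / (2·3·√2·3) = 18/25.46 = 0.7071, so ∠EGJ = 45°.

Therefore, the measure of angle ∠EGJ = 45°.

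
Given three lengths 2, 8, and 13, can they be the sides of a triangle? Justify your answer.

The longest side is 13. The other two sides sum to 2 + 8 = 10.
Since 10 ≤ 13, the two shorter sides cannot reach around to close the triangle.

No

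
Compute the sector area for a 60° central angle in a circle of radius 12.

The full circle has area πr² = π(12)² = 144*pi.
The sector covers 60° out of 360°, a fraction of 1/6.
Sector area = 144*pi × 1/6 = 24*pi.

24*pi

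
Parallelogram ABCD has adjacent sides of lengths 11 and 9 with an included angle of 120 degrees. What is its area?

Area = a * b * sin(theta)
Area = 11 * 9 * sin(120 degrees)
Area = 99 * sqrt(3)/2
Area = 99*sqrt(3)/2

99*sqrt(3)/2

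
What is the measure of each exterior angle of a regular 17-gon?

Each exterior angle of a regular n-gon is 360 / n.
For n = 17: 360 / 17 = 360/17 degrees.

360/17 degrees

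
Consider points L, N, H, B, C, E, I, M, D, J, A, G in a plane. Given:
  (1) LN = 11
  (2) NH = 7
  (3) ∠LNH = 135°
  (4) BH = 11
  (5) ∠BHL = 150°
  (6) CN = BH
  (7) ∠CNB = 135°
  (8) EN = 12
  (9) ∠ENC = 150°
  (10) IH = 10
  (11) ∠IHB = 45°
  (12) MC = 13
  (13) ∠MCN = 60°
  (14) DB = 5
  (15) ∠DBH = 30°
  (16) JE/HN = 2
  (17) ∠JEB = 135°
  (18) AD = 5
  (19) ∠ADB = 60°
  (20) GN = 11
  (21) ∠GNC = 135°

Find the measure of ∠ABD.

Step 1: By the law of cosines on triangle BDA: BA² = 5² + 5² − 2·5·5·cos(60°) = 25, so BA = 5.
Step 2: By the inverse law of cosines on triangle ABD: cos(∠ABD) = (5² + 5² − 5²) / (2·5·5) = 25/50 = 0.5, so ∠ABD = 60°.

Therefore, the measure of angle ∠ABD = 60°.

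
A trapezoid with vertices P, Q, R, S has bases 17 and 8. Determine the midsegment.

The midsegment of a trapezoid = (base1 + base2) / 2
midsegment = (17 + 8) / 2
midsegment = 25 / 2
midsegment = 25/2

25/2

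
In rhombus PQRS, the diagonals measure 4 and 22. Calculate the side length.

Half-diagonals are 2 and 11. side = sqrt(2^2 + 11^2) = sqrt(125) = 5*sqrt(5)

5*sqrt(5)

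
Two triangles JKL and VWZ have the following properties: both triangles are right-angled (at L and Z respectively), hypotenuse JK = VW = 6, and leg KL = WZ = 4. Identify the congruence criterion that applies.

The given information matches HL: The hypotenuse and one leg of two right triangles are equal (Hypotenuse-Leg).

HL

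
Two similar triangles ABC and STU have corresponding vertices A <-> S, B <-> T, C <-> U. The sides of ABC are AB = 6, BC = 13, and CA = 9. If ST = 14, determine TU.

k = 14/6 = 7/3. TU = 7/3 * 13 = 91/3.

91/3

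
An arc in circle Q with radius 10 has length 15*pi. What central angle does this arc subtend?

Arc length L = 2πr × θ/360, so θ = 360L / (2πr).
θ = 360 × 15*pi / (2π × 10)
θ = 270°
θ = 270°

270°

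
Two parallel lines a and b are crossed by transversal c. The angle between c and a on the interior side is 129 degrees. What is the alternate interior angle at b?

Alternate interior angles lie on opposite sides of the transversal, between the parallel lines.
By the alternate interior angle theorem, they are equal: 129 degrees.

129 degrees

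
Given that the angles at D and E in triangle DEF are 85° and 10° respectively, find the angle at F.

angle F = 180 - 85 - 10 = 85 degrees.

85 degrees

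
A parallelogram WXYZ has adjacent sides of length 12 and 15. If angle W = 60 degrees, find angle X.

Consecutive angles are supplementary: angle X = 180 - 60 = 120 degrees.

120 degrees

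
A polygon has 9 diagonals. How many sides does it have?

Using d = n(n - 3)/2, we solve 9 = n(n - 3)/2.
So n(n - 3) = 18.
Testing n = 6: 6 * 3 = 18 = 18. Correct.
The polygon has 6 sides.

6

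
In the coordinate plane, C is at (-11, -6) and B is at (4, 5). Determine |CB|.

The horizontal distance is |4 - -11| = 15 and the vertical distance is |5 - -6| = 11.
By the Pythagorean theorem, d = sqrt(15^2 + 11^2) = sqrt(346).

sqrt(346)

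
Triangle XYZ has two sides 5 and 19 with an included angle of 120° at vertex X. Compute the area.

Area = (1/2) * XY * XZ * sin(X)
Area = (1/2) * 5 * 19 * sin(120°)
Area = (1/2) * 5 * 19 * sqrt(3)/2
Area = 95*sqrt(3)/4

95*sqrt(3)/4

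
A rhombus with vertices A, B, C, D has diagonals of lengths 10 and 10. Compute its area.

Area of a rhombus = (d1 * d2) / 2
Area = (10 * 10) / 2
Area = 100 / 2
Area = 50

50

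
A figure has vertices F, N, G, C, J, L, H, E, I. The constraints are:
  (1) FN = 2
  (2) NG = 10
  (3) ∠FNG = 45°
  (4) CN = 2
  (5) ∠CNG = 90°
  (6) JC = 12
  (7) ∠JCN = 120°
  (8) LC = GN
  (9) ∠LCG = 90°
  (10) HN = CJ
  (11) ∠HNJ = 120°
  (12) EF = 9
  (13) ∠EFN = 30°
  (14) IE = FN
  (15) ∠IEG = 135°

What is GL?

From the given relations: LC = GN = 10.
Step 1: By the law of cosines on triangle CNG: CG² = 2² + 10² − 2·2·10·cos(90°) = 104, so CG = 2·√26.
Step 2: By the law of cosines on triangle GCL: GL² = (2·√26)² + 10² − 2·2·√26·10·cos(90°) = 204, so GL = 2·√51.

Therefore, the length of GL = 2·√51.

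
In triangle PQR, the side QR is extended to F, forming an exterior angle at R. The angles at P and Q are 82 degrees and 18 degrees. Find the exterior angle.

Exterior angle = 82 + 18 = 100 degrees (exterior angle theorem).

100 degrees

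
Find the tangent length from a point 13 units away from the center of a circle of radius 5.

Let T be the point of tangency. Then QT ⊥ MT (radius ⊥ tangent).
In right triangle QTM: QM² = QT² + MT²
13² = 5² + MT²
MT² = 144, MT = 12

12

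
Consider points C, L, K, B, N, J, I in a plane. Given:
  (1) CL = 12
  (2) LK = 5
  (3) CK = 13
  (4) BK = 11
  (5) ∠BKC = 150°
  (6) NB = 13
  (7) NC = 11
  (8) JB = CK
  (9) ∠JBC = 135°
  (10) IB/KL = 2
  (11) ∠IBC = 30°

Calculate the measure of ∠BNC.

Step 1: By the law of cosines on triangle BKC: BC² = 11² + 13² − 2·11·13·cos(150°) = 537.68, so BC ≈ 23.19.
Step 2: By the inverse law of cosines on triangle BNC: cos(∠BNC) = (13² + 11² − 23.19²) / (2·13·11) = -247.68/286 = -0.866, so ∠BNC = 150°.

Therefore, the measure of angle ∠BNC = 150°.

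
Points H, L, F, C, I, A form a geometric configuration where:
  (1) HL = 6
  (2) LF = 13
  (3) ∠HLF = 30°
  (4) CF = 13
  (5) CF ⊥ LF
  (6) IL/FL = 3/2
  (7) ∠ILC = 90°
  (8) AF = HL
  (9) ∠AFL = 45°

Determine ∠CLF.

Step 1: By the law of cosines on triangle LFC: LC² = 13² + 13² − 2·13·13·cos(90°) = 338, so LC = 13·√2.
Step 2: By the inverse law of cosines on triangle CLF: cos(∠CLF) = ((13·√2)² + 13² − 13²) / (2·13·√2·13) = 338/478 = 0.7071, so ∠CLF = 45°.

Therefore, the measure of angle ∠CLF = 45°.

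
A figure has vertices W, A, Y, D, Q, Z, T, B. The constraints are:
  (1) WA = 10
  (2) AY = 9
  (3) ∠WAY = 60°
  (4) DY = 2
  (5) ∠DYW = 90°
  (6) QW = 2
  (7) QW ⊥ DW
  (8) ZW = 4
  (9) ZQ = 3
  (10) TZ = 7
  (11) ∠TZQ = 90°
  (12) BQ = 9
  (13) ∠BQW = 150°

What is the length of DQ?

Step 1: By the law of cosines on triangle WAY: WY² = 10² + 9² − 2·10·9·cos(60°) = 91, so WY = √91.
Step 2: By the law of cosines on triangle DYW: DW² = 2² + √91² − 2·2·√91·cos(90°) = 95, so DW = √95.
Step 3: By the law of cosines on triangle DWQ: DQ² = √95² + 2² − 2·√95·2·cos(90°) = 99, so DQ = 3·√11.

Therefore, the length of DQ = 3·√11.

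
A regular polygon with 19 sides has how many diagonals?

The number of diagonals in an n-gon is n(n - 3)/2.
For n = 19: 19(19 - 3)/2 = 19 × 16 / 2 = 152.

152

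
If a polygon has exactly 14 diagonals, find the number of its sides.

Using d = n(n - 3)/2, we solve 14 = n(n - 3)/2.
So n(n - 3) = 28.
Testing n = 7: 7 * 4 = 28 = 28. Correct.
The polygon has 7 sides.

7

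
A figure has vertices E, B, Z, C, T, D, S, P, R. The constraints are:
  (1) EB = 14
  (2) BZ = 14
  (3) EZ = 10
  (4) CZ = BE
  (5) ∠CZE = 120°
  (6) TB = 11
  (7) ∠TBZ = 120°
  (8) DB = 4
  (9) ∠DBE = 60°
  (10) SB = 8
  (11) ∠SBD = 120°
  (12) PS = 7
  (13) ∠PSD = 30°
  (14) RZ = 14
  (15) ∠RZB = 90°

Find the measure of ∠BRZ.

Step 1: By the law of cosines on triangle RZB: RB² = 14² + 14² − 2·14·14·cos(90°) = 392, so RB = 14·√2.
Step 2: By the inverse law of cosines on triangle BRZ: cos(∠BRZ) = ((14·√2)² + 14² − 14²) / (2·14·√2·14) = 392/554.37 = 0.7071, so ∠BRZ = 45°.

Therefore, the measure of angle ∠BRZ = 45°.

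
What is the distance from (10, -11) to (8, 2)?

d = sqrt((-2)^2 + (13)^2) = sqrt(173)

sqrt(173)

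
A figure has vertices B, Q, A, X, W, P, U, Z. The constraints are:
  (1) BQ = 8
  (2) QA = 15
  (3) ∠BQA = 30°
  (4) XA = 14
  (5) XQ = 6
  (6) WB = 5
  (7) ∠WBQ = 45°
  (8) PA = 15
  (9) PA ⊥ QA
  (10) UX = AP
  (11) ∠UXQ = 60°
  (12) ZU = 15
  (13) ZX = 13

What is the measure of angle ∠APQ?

Step 1: By the law of cosines on triangle PAQ: PQ² = 15² + 15² − 2·15·15·cos(90°) = 450, so PQ = 15·√2.
Step 2: By the inverse law of cosines on triangle APQ: cos(∠APQ) = (15² + (15·√2)² − 15²) / (2·15·15·√2) = 450/636.4 = 0.7071, so ∠APQ = 45°.

Therefore, the measure of angle ∠APQ = 45°.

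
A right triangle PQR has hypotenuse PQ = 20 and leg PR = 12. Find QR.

By the Pythagorean theorem: QR^2 = PQ^2 - PR^2
QR^2 = 20^2 - 12^2 = 400 - 144 = 256
QR = sqrt(256) = 16

16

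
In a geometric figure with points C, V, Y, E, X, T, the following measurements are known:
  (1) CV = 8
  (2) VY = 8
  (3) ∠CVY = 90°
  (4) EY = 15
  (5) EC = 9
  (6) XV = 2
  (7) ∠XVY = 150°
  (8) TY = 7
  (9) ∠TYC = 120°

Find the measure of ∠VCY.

Step 1: By the law of cosines on triangle CVY: CY² = 8² + 8² − 2·8·8·cos(90°) = 128, so CY = 8·√2.
Step 2: By the inverse law of cosines on triangle VCY: cos(∠VCY) = (8² + (8·√2)² − 8²) / (2·8·8·√2) = 128/181.02 = 0.7071, so ∠VCY = 45°.

Therefore, the measure of angle ∠VCY = 45°.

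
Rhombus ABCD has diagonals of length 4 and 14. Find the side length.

Half-diagonals are 2 and 7. side = sqrt(2^2 + 7^2) = sqrt(53)

sqrt(53)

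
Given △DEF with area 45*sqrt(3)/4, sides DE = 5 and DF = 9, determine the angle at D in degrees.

sin(C) = 2 * 45*sqrt(3)/4 / (5 * 9) = sqrt(3)/2, so C = arcsin(sqrt(3)/2) = 60°.
Since sin(180° - C) = sin(C), the obtuse angle 120° gives the same area, so C = 60° or C = 120°.

60° or 120°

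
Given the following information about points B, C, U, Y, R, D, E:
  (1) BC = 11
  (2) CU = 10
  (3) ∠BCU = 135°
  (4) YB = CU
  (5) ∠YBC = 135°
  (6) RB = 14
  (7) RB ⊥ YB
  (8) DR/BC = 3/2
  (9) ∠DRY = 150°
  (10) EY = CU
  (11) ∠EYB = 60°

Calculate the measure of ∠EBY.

From the given relations: YB = CU = 10; EY = CU = 10.
Step 1: By the law of cosines on triangle BYE: BE² = 10² + 10² − 2·10·10·cos(60°) = 100, so BE = 10.
Step 2: By the inverse law of cosines on triangle EBY: cos(∠EBY) = (10² + 10² − 10²) / (2·10·10) = 100/200 = 0.5, so ∠EBY = 60°.

Therefore, the measure of angle ∠EBY = 60°.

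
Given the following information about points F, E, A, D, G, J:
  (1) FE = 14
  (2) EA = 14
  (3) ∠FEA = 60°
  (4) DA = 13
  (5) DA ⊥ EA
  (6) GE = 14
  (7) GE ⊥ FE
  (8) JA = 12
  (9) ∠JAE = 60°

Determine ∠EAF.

Step 1: By the law of cosines on triangle AEF: AF² = 14² + 14² − 2·14·14·cos(60°) = 196, so AF = 14.
Step 2: By the inverse law of cosines on triangle EAF: cos(∠EAF) = (14² + 14² − 14²) / (2·14·14) = 196/392 = 0.5, so ∠EAF = 60°.

Therefore, the measure of angle ∠EAF = 60°.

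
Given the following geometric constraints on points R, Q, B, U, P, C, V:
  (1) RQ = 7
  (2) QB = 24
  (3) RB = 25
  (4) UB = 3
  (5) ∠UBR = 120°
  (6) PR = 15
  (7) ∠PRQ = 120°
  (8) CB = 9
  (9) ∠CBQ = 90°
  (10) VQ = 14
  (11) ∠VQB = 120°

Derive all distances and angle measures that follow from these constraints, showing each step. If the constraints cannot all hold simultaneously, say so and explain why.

The constraints are consistent.

Step 1: From RB = 25, BU = 3, and ∠RBU = 120°, by the law of cosines:
  RU² = RB² + BU² - 2·RB·BU·cos(120°) = 625 + 9 + 75 = 709
  RU ≈ 26.63

Step 2: From QR = 7, RP = 15, and ∠QRP = 120°, by the law of cosines:
  QP² = QR² + RP² - 2·QR·RP·cos(120°) = 49 + 225 + 105 = 379
  QP ≈ 19.47

Step 3: From QB = 24, BC = 9, and ∠QBC = 90°, by the law of cosines:
  QC² = QB² + BC² - 2·QB·BC·cos(90°) = 576 + 81 - 0 = 657
  QC = 3·√73

Step 4: From BQ = 24, QV = 14, and ∠BQV = 120°, by the law of cosines:
  BV² = BQ² + QV² - 2·BQ·QV·cos(120°) = 576 + 196 + 336 = 1108
  BV ≈ 33.29

Step 5: From RB = 25, RQ = 7, BQ = 24, by the inverse law of cosines:
  cos(∠BRQ) = (RB² + RQ² - BQ²) / (2·RB·RQ)
  ∠BRQ = 73.74°

Step 6: From QB = 24, QR = 7, BR = 25, by the inverse law of cosines:
  cos(∠BQR) = (QB² + QR² - BR²) / (2·QB·QR)
  ∠BQR = 90°

Step 7: From BQ = 24, BR = 25, QR = 7, by the inverse law of cosines:
  cos(∠QBR) = (BQ² + BR² - QR²) / (2·BQ·BR)
  ∠QBR = 16.26°

Step 8: From RB = 25, RU = 26.63, BU = 3, by the inverse law of cosines:
  cos(∠BRU) = (RB² + RU² - BU²) / (2·RB·RU)
  ∠BRU = 5.6°

Step 9: From QB = 24, QC = 3·√73, BC = 9, by the inverse law of cosines:
  cos(∠BQC) = (QB² + QC² - BC²) / (2·QB·QC)
  ∠BQC = 20.56°

Step 10: From QP = 19.47, QR = 7, PR = 15, by the inverse law of cosines:
  cos(∠PQR) = (QP² + QR² - PR²) / (2·QP·QR)
  ∠PQR = 41.86°

Step 11: From BQ = 24, BV = 33.29, QV = 14, by the inverse law of cosines:
  cos(∠QBV) = (BQ² + BV² - QV²) / (2·BQ·BV)
  ∠QBV = 21.36°

Step 12: From UB = 3, UR = 26.63, BR = 25, by the inverse law of cosines:
  cos(∠BUR) = (UB² + UR² - BR²) / (2·UB·UR)
  ∠BUR = 54.4°

Step 13: From PQ = 19.47, PR = 15, QR = 7, by the inverse law of cosines:
  cos(∠QPR) = (PQ² + PR² - QR²) / (2·PQ·PR)
  ∠QPR = 18.14°

Step 14: From CB = 9, CQ = 3·√73, BQ = 24, by the inverse law of cosines:
  cos(∠BCQ) = (CB² + CQ² - BQ²) / (2·CB·CQ)
  ∠BCQ = 69.44°

Step 15: From VB = 33.29, VQ = 14, BQ = 24, by the inverse law of cosines:
  cos(∠BVQ) = (VB² + VQ² - BQ²) / (2·VB·VQ)
  ∠BVQ = 38.64°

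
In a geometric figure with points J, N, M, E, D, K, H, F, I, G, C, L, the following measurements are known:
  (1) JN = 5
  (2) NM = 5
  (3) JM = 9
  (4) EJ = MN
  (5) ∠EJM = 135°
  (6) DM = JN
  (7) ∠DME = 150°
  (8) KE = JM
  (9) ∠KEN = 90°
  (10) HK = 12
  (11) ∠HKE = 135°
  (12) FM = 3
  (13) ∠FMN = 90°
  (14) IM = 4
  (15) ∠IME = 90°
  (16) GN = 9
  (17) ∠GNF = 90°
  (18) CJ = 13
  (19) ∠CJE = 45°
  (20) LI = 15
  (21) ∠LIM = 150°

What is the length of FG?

Step 1: By the law of cosines on triangle FMN: FN² = 3² + 5² − 2·3·5·cos(90°) = 34, so FN = √34.
Step 2: By the law of cosines on triangle FNG: FG² = √34² + 9² − 2·√34·9·cos(90°) = 115, so FG = √115.

Therefore, the length of FG = √115.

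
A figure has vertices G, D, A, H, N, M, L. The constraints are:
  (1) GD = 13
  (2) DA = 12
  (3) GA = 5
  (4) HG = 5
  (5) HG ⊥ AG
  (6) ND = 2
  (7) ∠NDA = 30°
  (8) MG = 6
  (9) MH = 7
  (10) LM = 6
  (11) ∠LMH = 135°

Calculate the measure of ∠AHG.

Step 1: By the law of cosines on triangle HGA: HA² = 5² + 5² − 2·5·5·cos(90°) = 50, so HA = 5·√2.
Step 2: By the inverse law of cosines on triangle AHG: cos(∠AHG) = ((5·√2)² + 5² − 5²) / (2·5·√2·5) = 50/70.71 = 0.7071, so ∠AHG = 45°.

Therefore, the measure of angle ∠AHG = 45°.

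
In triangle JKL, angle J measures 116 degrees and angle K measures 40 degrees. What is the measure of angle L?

By the triangle angle sum property, the three interior angles of any triangle add up to 180°.
We know angle J = 116° and angle K = 40°, so their sum is 156°.
Therefore angle L = 180° - 156° = 24°.

24 degrees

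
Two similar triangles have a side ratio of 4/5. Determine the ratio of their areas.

Area ratio = (side ratio)^2 = (4/5)^2 = 16:25.

16:25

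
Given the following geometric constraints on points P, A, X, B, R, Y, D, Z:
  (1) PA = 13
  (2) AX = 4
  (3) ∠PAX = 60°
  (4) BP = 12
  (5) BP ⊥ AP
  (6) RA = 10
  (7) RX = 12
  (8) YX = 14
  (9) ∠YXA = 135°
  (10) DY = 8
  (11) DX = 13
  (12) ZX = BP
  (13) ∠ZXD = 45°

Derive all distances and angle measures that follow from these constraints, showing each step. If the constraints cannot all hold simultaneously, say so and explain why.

The constraints are consistent.

From the given relations:
  ZX = BP = 12

Step 1: From PA = 13, AX = 4, and ∠PAX = 60°, by the law of cosines:
  PX² = PA² + AX² - 2·PA·AX·cos(60°) = 169 + 16 - 52 = 133
  PX = √133

Step 2: From AP = 13, PB = 12, and ∠APB = 90°, by the law of cosines:
  AB² = AP² + PB² - 2·AP·PB·cos(90°) = 169 + 144 - 0 = 313
  AB ≈ 17.69

Step 3: From AX = 4, XY = 14, and ∠AXY = 135°, by the law of cosines:
  AY² = AX² + XY² - 2·AX·XY·cos(135°) = 16 + 196 + 79.2 = 291.2
  AY ≈ 17.06

Step 4: From DX = 13, XZ = 12, and ∠DXZ = 45°, by the law of cosines:
  DZ² = DX² + XZ² - 2·DX·XZ·cos(45°) = 169 + 144 - 220.6 = 92.38
  DZ ≈ 9.61

Step 5: From AR = 10, AX = 4, RX = 12, by the inverse law of cosines:
  cos(∠RAX) = (AR² + AX² - RX²) / (2·AR·AX)
  ∠RAX = 110.49°

Step 6: From XA = 4, XR = 12, AR = 10, by the inverse law of cosines:
  cos(∠AXR) = (XA² + XR² - AR²) / (2·XA·XR)
  ∠AXR = 51.32°

Step 7: From XD = 13, XY = 14, DY = 8, by the inverse law of cosines:
  cos(∠DXY) = (XD² + XY² - DY²) / (2·XD·XY)
  ∠DXY = 34.22°

Step 8: From RA = 10, RX = 12, AX = 4, by the inverse law of cosines:
  cos(∠ARX) = (RA² + RX² - AX²) / (2·RA·RX)
  ∠ARX = 18.19°

Step 9: From YD = 8, YX = 14, DX = 13, by the inverse law of cosines:
  cos(∠DYX) = (YD² + YX² - DX²) / (2·YD·YX)
  ∠DYX = 66.03°

Step 10: From DX = 13, DY = 8, XY = 14, by the inverse law of cosines:
  cos(∠XDY) = (DX² + DY² - XY²) / (2·DX·DY)
  ∠XDY = 79.75°

Step 11: From PA = 13, PX = √133, AX = 4, by the inverse law of cosines:
  cos(∠APX) = (PA² + PX² - AX²) / (2·PA·PX)
  ∠APX = 17.48°

Step 12: From AB = 17.69, AP = 13, BP = 12, by the inverse law of cosines:
  cos(∠BAP) = (AB² + AP² - BP²) / (2·AB·AP)
  ∠BAP = 42.71°

Step 13: From AX = 4, AY = 17.06, XY = 14, by the inverse law of cosines:
  cos(∠XAY) = (AX² + AY² - XY²) / (2·AX·AY)
  ∠XAY = 35.46°

Step 14: From XA = 4, XP = √133, AP = 13, by the inverse law of cosines:
  cos(∠AXP) = (XA² + XP² - AP²) / (2·XA·XP)
  ∠AXP = 102.52°

Step 15: From BA = 17.69, BP = 12, AP = 13, by the inverse law of cosines:
  cos(∠ABP) = (BA² + BP² - AP²) / (2·BA·BP)
  ∠ABP = 47.29°

Step 16: From YA = 17.06, YX = 14, AX = 4, by the inverse law of cosines:
  cos(∠AYX) = (YA² + YX² - AX²) / (2·YA·YX)
  ∠AYX = 9.54°

Step 17: From DX = 13, DZ = 9.61, XZ = 12, by the inverse law of cosines:
  cos(∠XDZ) = (DX² + DZ² - XZ²) / (2·DX·DZ)
  ∠XDZ = 61.98°

Step 18: From ZD = 9.61, ZX = 12, DX = 13, by the inverse law of cosines:
  cos(∠DZX) = (ZD² + ZX² - DX²) / (2·ZD·ZX)
  ∠DZX = 73.02°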